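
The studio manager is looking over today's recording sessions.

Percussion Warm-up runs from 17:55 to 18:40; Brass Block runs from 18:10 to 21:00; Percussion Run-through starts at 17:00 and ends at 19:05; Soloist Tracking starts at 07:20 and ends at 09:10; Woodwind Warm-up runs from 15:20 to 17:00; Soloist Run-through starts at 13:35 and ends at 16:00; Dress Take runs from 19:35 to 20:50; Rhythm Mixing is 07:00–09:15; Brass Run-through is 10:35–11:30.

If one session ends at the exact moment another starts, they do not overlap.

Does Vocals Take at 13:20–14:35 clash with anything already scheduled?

Rhythm Mixing: ends 09:15 at or before Vocals Take starts 13:20 → clear.
Soloist Tracking: ends 09:10 at or before Vocals Take starts 13:20 → clear.
Brass Run-through: ends 11:30 at or before Vocals Take starts 13:20 → clear.
Soloist Run-through: starts 13:35 before Vocals Take ends 14:35, and ends 16:00 after Vocals Take starts 13:20 → overlap.
Woodwind Warm-up: starts 15:20 at or after Vocals Take ends 14:35 → clear.
Percussion Run-through: starts 17:00 at or after Vocals Take ends 14:35 → clear.
Percussion Warm-up: starts 17:55 at or after Vocals Take ends 14:35 → clear.
Brass Block: starts 18:10 at or after Vocals Take ends 14:35 → clear.
Dress Take: starts 19:35 at or after Vocals Take ends 14:35 → clear.
Vocals Take overlaps Soloist Run-through.

Yes — it overlaps Soloist Run-through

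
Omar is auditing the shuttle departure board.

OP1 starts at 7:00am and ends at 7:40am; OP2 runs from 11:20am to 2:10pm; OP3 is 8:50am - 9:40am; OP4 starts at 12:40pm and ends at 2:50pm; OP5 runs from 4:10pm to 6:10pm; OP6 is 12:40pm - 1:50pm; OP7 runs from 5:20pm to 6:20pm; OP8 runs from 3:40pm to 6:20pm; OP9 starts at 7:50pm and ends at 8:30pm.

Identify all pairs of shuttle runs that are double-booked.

OP2 & OP4, OP2 & OP6, OP4 & OP6, OP5 & OP7, OP5 & OP8, OP7 & OP8

Two intervals overlap when each starts before the other ends.
Sorted by start: OP1, OP3, OP2, OP4, OP6, OP8, OP5, OP7, OP9.
OP3 starts after OP1 ends, so nothing later overlaps OP1 either.
OP2 starts after OP3 ends, so nothing later overlaps OP3 either.
OP4 starts before OP2 ends → OP2 and OP4 overlap.
OP6 starts before OP2 ends → OP2 and OP6 overlap.
OP8 starts after OP2 ends, so nothing later overlaps OP2 either.
OP6 starts before OP4 ends → OP4 and OP6 overlap.
OP8 starts after OP4 ends, so nothing later overlaps OP4 either.
OP8 starts after OP6 ends, so nothing later overlaps OP6 either.
OP5 starts before OP8 ends → OP8 and OP5 overlap.
OP7 starts before OP8 ends → OP8 and OP7 overlap.
OP9 starts after OP8 ends.
OP7 starts before OP5 ends → OP5 and OP7 overlap.
OP9 starts after OP5 ends.
OP9 starts after OP7 ends.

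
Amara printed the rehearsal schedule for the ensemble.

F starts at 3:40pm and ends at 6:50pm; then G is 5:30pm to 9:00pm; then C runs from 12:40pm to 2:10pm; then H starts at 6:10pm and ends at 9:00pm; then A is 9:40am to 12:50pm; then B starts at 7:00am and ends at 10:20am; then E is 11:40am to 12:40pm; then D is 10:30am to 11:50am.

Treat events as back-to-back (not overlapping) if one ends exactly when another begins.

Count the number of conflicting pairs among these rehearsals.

Sorted by start: B, A, D, E, C, F, G, H.
A starts before B ends → B and A overlap.
D starts after B ends, so nothing later overlaps B either.
D starts before A ends → A and D overlap.
E starts before A ends → A and E overlap.
C starts before A ends → A and C overlap.
F starts after A ends, so nothing later overlaps A either.
E starts before D ends → D and E overlap.
C starts after D ends, so nothing later overlaps D either.
C starts exactly when E ends (back-to-back, no overlap), so nothing later overlaps E either.
F starts after C ends, so nothing later overlaps C either.
G starts before F ends → F and G overlap.
H starts before F ends → F and H overlap.
H starts before G ends → G and H overlap.
Overlapping pairs: A & B, A & C, A & D, A & E, D & E, F & G, F & H, G & H — 8 in total.

8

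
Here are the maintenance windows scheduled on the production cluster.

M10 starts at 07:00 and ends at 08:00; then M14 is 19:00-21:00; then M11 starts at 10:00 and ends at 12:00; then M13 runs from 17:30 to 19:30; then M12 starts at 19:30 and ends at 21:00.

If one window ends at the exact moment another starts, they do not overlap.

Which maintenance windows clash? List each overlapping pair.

M12 & M14, M13 & M14

Sorted by start: M10, M11, M13, M14, M12.
M11 starts after M10 ends — done with M10.
M13 starts after M11 ends — done with M11.
M14 starts before M13 ends → M13 and M14 overlap.
M12 starts exactly when M13 ends (back-to-back, no overlap).
M12 starts before M14 ends → M14 and M12 overlap.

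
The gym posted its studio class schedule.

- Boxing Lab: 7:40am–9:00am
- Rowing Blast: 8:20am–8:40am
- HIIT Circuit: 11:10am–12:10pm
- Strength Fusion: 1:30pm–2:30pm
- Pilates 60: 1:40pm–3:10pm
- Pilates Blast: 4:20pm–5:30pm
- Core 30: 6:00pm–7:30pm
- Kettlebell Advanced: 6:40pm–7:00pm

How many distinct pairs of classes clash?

3

Sorted by start: Boxing Lab, Rowing Blast, HIIT Circuit, Strength Fusion, Pilates 60, Pilates Blast, Core 30, Kettlebell Advanced.
Rowing Blast starts before Boxing Lab ends → Boxing Lab and Rowing Blast overlap.
HIIT Circuit starts after Boxing Lab ends; Boxing Lab is clear from here.
HIIT Circuit starts after Rowing Blast ends; Rowing Blast is clear from here.
Strength Fusion starts after HIIT Circuit ends; HIIT Circuit is clear from here.
Pilates 60 starts before Strength Fusion ends → Strength Fusion and Pilates 60 overlap.
Pilates Blast starts after Strength Fusion ends; Strength Fusion is clear from here.
Pilates Blast starts after Pilates 60 ends; Pilates 60 is clear from here.
Core 30 starts after Pilates Blast ends; Pilates Blast is clear from here.
Kettlebell Advanced starts before Core 30 ends → Core 30 and Kettlebell Advanced overlap.
Overlapping pairs: Boxing Lab & Rowing Blast, Core 30 & Kettlebell Advanced, Pilates 60 & Strength Fusion — 3 in total.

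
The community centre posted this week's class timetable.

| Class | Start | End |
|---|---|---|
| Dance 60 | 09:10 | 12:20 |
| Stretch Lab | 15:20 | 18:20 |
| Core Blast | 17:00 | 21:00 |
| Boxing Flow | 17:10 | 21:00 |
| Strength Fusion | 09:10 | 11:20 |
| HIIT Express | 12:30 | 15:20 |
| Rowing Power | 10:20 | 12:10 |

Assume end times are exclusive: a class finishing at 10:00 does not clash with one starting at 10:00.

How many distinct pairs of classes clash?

Check each pair: they overlap iff neither finishes before the other starts.
Sorted by start: Strength Fusion, Dance 60, Rowing Power, HIIT Express, Stretch Lab, Core Blast, Boxing Flow.
Dance 60 starts before Strength Fusion ends → Strength Fusion and Dance 60 overlap.
Rowing Power starts before Strength Fusion ends → Strength Fusion and Rowing Power overlap.
HIIT Express starts after Strength Fusion ends, so nothing later overlaps Strength Fusion either.
Rowing Power starts before Dance 60 ends → Dance 60 and Rowing Power overlap.
HIIT Express starts after Dance 60 ends, so nothing later overlaps Dance 60 either.
HIIT Express starts after Rowing Power ends, so nothing later overlaps Rowing Power either.
Stretch Lab starts exactly when HIIT Express ends (back-to-back, no overlap), so nothing later overlaps HIIT Express either.
Core Blast starts before Stretch Lab ends → Stretch Lab and Core Blast overlap.
Boxing Flow starts before Stretch Lab ends → Stretch Lab and Boxing Flow overlap.
Boxing Flow starts before Core Blast ends → Core Blast and Boxing Flow overlap.
Overlapping pairs: Boxing Flow & Core Blast, Boxing Flow & Stretch Lab, Core Blast & Stretch Lab, Dance 60 & Rowing Power, Dance 60 & Strength Fusion, Rowing Power & Strength Fusion — 6 in total.

6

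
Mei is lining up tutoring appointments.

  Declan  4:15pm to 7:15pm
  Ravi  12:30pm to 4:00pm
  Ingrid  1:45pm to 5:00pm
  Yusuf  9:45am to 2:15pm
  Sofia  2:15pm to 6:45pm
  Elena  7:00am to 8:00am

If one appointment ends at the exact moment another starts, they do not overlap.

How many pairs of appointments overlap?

Two intervals overlap when each starts before the other ends.
Sorted by start: Elena, Yusuf, Ravi, Ingrid, Sofia, Declan.
Yusuf starts after Elena ends, so nothing later overlaps Elena either.
Ravi starts before Yusuf ends → Yusuf and Ravi overlap.
Ingrid starts before Yusuf ends → Yusuf and Ingrid overlap.
Sofia starts exactly when Yusuf ends (back-to-back, no overlap), so nothing later overlaps Yusuf either.
Ingrid starts before Ravi ends → Ravi and Ingrid overlap.
Sofia starts before Ravi ends → Ravi and Sofia overlap.
Declan starts after Ravi ends.
Sofia starts before Ingrid ends → Ingrid and Sofia overlap.
Declan starts before Ingrid ends → Ingrid and Declan overlap.
Declan starts before Sofia ends → Sofia and Declan overlap.
Overlapping pairs: Declan & Ingrid, Declan & Sofia, Ingrid & Ravi, Ingrid & Sofia, Ingrid & Yusuf, Ravi & Sofia, Ravi & Yusuf — 7 in total.

7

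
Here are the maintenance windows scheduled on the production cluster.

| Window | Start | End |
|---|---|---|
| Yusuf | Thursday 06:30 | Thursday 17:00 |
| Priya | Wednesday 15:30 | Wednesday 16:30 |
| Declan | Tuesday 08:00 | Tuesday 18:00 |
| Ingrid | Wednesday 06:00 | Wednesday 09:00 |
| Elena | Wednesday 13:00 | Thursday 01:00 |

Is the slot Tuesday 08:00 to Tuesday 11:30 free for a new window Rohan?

Declan: starts Tuesday 08:00 before Rohan ends Tuesday 11:30, and ends Tuesday 18:00 after Rohan starts Tuesday 08:00 → overlap.
Ingrid: starts Wednesday 06:00 at or after Rohan ends Tuesday 11:30 → clear.
Elena: starts Wednesday 13:00 at or after Rohan ends Tuesday 11:30 → clear.
Priya: starts Wednesday 15:30 at or after Rohan ends Tuesday 11:30 → clear.
Yusuf: starts Thursday 06:30 at or after Rohan ends Tuesday 11:30 → clear.
Rohan overlaps Declan.

No — it overlaps Declan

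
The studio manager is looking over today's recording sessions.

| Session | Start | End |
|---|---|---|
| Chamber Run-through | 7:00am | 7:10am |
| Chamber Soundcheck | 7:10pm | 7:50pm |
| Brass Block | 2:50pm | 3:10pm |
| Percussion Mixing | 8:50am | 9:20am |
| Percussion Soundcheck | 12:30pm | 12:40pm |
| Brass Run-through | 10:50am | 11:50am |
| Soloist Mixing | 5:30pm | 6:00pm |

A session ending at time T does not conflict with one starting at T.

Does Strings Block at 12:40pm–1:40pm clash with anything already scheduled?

No — it doesn't clash with anything

Chamber Run-through: ends 7:10am at or before Strings Block starts 12:40pm → clear.
Percussion Mixing: ends 9:20am at or before Strings Block starts 12:40pm → clear.
Brass Run-through: ends 11:50am at or before Strings Block starts 12:40pm → clear.
Percussion Soundcheck: ends 12:40pm at or before Strings Block starts 12:40pm → clear.
Brass Block: starts 2:50pm at or after Strings Block ends 1:40pm → clear.
Soloist Mixing: starts 5:30pm at or after Strings Block ends 1:40pm → clear.
Chamber Soundcheck: starts 7:10pm at or after Strings Block ends 1:40pm → clear.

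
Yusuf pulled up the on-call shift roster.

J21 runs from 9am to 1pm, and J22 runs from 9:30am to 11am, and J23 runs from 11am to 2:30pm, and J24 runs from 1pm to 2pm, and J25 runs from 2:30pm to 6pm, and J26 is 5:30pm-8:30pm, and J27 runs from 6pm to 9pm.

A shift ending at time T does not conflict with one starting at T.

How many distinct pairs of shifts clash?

Check each pair: they overlap iff neither finishes before the other starts.
Sorted by start: J21, J22, J23, J24, J25, J26, J27.
J22 starts before J21 ends → J21 and J22 overlap.
J23 starts before J21 ends → J21 and J23 overlap.
J24 starts exactly when J21 ends (back-to-back, no overlap), so nothing later overlaps J21 either.
J23 starts exactly when J22 ends (back-to-back, no overlap), so nothing later overlaps J22 either.
J24 starts before J23 ends → J23 and J24 overlap.
J25 starts exactly when J23 ends (back-to-back, no overlap), so nothing later overlaps J23 either.
J25 starts after J24 ends, so nothing later overlaps J24 either.
J26 starts before J25 ends → J25 and J26 overlap.
J27 starts exactly when J25 ends (back-to-back, no overlap).
J27 starts before J26 ends → J26 and J27 overlap.
Overlapping pairs: J21 & J22, J21 & J23, J23 & J24, J25 & J26, J26 & J27 — 5 in total.

5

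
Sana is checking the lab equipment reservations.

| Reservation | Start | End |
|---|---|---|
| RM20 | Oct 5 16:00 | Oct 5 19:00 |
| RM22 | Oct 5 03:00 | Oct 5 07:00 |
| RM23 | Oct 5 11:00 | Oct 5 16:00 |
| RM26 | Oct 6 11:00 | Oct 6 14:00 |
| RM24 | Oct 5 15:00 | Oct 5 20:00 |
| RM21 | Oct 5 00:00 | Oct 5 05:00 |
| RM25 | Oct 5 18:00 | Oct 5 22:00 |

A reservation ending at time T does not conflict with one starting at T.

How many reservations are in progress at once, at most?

Sweep the timeline, counting +1 at each start and −1 at each end (ends before starts at a tie):
Oct 5 00:00 start RM21 → 1
Oct 5 03:00 start RM22 → 2
Oct 5 05:00 end RM21 → 1
Oct 5 07:00 end RM22 → 0
Oct 5 11:00 start RM23 → 1
Oct 5 15:00 start RM24 → 2
Oct 5 16:00 end RM23 → 1
Oct 5 16:00 start RM20 → 2
Oct 5 18:00 start RM25 → 3
Oct 5 19:00 end RM20 → 2
Oct 5 20:00 end RM24 → 1
Oct 5 22:00 end RM25 → 0
Oct 6 11:00 start RM26 → 1
Oct 6 14:00 end RM26 → 0
Peak is 3, at Oct 5 18:00 (RM20, RM24, RM25).

3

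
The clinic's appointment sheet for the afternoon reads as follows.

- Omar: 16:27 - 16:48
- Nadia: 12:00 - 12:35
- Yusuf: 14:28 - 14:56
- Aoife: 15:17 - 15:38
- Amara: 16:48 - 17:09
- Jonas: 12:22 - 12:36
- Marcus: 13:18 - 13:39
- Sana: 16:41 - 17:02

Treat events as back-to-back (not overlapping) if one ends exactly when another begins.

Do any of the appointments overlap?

Yes

Check each pair: they overlap iff neither finishes before the other starts.
Sorted by start: Nadia, Jonas, Marcus, Yusuf, Aoife, Omar, Sana, Amara.
Jonas starts before Nadia ends → Nadia and Jonas overlap.
That's a conflict, so the schedule is not conflict-free.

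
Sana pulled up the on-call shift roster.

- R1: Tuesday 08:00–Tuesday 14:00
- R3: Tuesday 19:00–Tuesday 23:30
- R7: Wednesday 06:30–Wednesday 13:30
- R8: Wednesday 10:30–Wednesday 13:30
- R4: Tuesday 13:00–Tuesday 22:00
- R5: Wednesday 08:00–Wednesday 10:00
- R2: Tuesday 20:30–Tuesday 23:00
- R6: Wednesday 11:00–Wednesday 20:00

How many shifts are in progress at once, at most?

3

Sort all start/end points and keep a running count:
Tuesday 08:00 start R1 → 1
Tuesday 13:00 start R4 → 2
Tuesday 14:00 end R1 → 1
Tuesday 19:00 start R3 → 2
Tuesday 20:30 start R2 → 3
Tuesday 22:00 end R4 → 2
Tuesday 23:00 end R2 → 1
Tuesday 23:30 end R3 → 0
Wednesday 06:30 start R7 → 1
Wednesday 08:00 start R5 → 2
Wednesday 10:00 end R5 → 1
Wednesday 10:30 start R8 → 2
Wednesday 11:00 start R6 → 3
Wednesday 13:30 end R7 → 2
Wednesday 13:30 end R8 → 1
Wednesday 20:00 end R6 → 0
Peak is 3, at Tuesday 20:30 (R2, R3, R4).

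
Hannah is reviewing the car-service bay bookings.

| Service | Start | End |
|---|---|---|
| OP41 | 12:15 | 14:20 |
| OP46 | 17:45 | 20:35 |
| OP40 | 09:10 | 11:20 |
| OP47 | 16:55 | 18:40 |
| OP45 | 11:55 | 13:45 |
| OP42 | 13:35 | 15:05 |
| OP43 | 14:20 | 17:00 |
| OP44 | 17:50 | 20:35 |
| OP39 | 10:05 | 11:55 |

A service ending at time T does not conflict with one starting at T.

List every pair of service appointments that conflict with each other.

Sorted by start: OP40, OP39, OP45, OP41, OP42, OP43, OP47, OP46, OP44.
OP39 starts before OP40 ends → OP40 and OP39 overlap.
OP45 starts after OP40 ends — done with OP40.
OP45 starts exactly when OP39 ends (back-to-back, no overlap) — done with OP39.
OP41 starts before OP45 ends → OP45 and OP41 overlap.
OP42 starts before OP45 ends → OP45 and OP42 overlap.
OP43 starts after OP45 ends — done with OP45.
OP42 starts before OP41 ends → OP41 and OP42 overlap.
OP43 starts exactly when OP41 ends (back-to-back, no overlap) — done with OP41.
OP43 starts before OP42 ends → OP42 and OP43 overlap.
OP47 starts after OP42 ends — done with OP42.
OP47 starts before OP43 ends → OP43 and OP47 overlap.
OP46 starts after OP43 ends — done with OP43.
OP46 starts before OP47 ends → OP47 and OP46 overlap.
OP44 starts before OP47 ends → OP47 and OP44 overlap.
OP44 starts before OP46 ends → OP46 and OP44 overlap.

OP39 & OP40, OP41 & OP42, OP41 & OP45, OP42 & OP43, OP42 & OP45, OP43 & OP47, OP44 & OP46, OP44 & OP47, OP46 & OP47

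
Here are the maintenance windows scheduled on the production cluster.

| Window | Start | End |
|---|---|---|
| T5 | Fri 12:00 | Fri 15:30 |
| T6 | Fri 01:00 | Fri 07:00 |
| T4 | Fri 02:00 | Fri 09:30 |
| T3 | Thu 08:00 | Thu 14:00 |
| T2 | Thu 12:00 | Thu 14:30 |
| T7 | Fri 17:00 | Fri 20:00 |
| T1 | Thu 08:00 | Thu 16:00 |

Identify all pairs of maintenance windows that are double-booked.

T1 & T2, T1 & T3, T2 & T3, T4 & T6

Sorted by start: T1, T3, T2, T6, T4, T5, T7.
T3 starts before T1 ends → T1 and T3 overlap.
T2 starts before T1 ends → T1 and T2 overlap.
T6 starts after T1 ends, so nothing later overlaps T1 either.
T2 starts before T3 ends → T3 and T2 overlap.
T6 starts after T3 ends, so nothing later overlaps T3 either.
T6 starts after T2 ends, so nothing later overlaps T2 either.
T4 starts before T6 ends → T6 and T4 overlap.
T5 starts after T6 ends, so nothing later overlaps T6 either.
T5 starts after T4 ends, so nothing later overlaps T4 either.
T7 starts after T5 ends.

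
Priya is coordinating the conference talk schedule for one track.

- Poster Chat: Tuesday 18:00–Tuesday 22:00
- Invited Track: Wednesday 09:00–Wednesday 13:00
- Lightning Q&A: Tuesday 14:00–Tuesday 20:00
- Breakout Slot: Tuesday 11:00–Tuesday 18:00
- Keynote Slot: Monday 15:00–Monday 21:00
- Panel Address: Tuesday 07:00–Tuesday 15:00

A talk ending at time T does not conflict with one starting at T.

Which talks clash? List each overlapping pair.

Sorted by start: Keynote Slot, Panel Address, Breakout Slot, Lightning Q&A, Poster Chat, Invited Track.
Panel Address starts after Keynote Slot ends — done with Keynote Slot.
Breakout Slot starts before Panel Address ends → Panel Address and Breakout Slot overlap.
Lightning Q&A starts before Panel Address ends → Panel Address and Lightning Q&A overlap.
Poster Chat starts after Panel Address ends — done with Panel Address.
Lightning Q&A starts before Breakout Slot ends → Breakout Slot and Lightning Q&A overlap.
Poster Chat starts exactly when Breakout Slot ends (back-to-back, no overlap) — done with Breakout Slot.
Poster Chat starts before Lightning Q&A ends → Lightning Q&A and Poster Chat overlap.
Invited Track starts after Lightning Q&A ends.
Invited Track starts after Poster Chat ends.

Breakout Slot & Lightning Q&A, Breakout Slot & Panel Address, Lightning Q&A & Panel Address, Lightning Q&A & Poster Chat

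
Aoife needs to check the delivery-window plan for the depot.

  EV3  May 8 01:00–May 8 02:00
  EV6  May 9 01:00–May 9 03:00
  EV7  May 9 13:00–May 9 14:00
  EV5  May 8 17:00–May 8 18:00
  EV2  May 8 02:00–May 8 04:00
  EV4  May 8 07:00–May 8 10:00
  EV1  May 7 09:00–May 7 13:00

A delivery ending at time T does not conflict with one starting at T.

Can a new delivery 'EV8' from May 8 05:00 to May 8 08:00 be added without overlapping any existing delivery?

EV1: ends May 7 13:00 at or before EV8 starts May 8 05:00 → clear.
EV3: ends May 8 02:00 at or before EV8 starts May 8 05:00 → clear.
EV2: ends May 8 04:00 at or before EV8 starts May 8 05:00 → clear.
EV4: starts May 8 07:00 before EV8 ends May 8 08:00, and ends May 8 10:00 after EV8 starts May 8 05:00 → overlap.
EV5: starts May 8 17:00 at or after EV8 ends May 8 08:00 → clear.
EV6: starts May 9 01:00 at or after EV8 ends May 8 08:00 → clear.
EV7: starts May 9 13:00 at or after EV8 ends May 8 08:00 → clear.
EV8 overlaps EV4.

No — it overlaps EV4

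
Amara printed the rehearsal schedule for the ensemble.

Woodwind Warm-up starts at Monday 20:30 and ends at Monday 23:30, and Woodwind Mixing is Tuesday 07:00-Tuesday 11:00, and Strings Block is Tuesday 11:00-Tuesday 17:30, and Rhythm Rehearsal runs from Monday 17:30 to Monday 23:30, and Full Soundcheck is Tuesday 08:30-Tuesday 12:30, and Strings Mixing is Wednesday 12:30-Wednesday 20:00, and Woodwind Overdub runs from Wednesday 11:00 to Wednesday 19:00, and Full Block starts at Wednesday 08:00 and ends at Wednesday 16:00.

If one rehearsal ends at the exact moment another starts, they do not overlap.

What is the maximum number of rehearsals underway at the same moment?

Sweep the timeline, counting +1 at each start and −1 at each end (ends before starts at a tie):
Monday 17:30 start Rhythm Rehearsal → 1
Monday 20:30 start Woodwind Warm-up → 2
Monday 23:30 end Rhythm Rehearsal → 1
Monday 23:30 end Woodwind Warm-up → 0
Tuesday 07:00 start Woodwind Mixing → 1
Tuesday 08:30 start Full Soundcheck → 2
Tuesday 11:00 end Woodwind Mixing → 1
Tuesday 11:00 start Strings Block → 2
Tuesday 12:30 end Full Soundcheck → 1
Tuesday 17:30 end Strings Block → 0
Wednesday 08:00 start Full Block → 1
Wednesday 11:00 start Woodwind Overdub → 2
Wednesday 12:30 start Strings Mixing → 3
Wednesday 16:00 end Full Block → 2
Wednesday 19:00 end Woodwind Overdub → 1
Wednesday 20:00 end Strings Mixing → 0
Peak is 3, at Wednesday 12:30 (Full Block, Strings Mixing, Woodwind Overdub).

3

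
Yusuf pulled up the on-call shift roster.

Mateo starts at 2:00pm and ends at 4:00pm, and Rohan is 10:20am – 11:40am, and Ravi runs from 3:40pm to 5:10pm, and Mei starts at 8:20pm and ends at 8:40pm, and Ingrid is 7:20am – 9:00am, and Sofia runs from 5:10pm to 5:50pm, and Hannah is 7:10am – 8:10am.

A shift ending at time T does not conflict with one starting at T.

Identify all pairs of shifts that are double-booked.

Hannah & Ingrid, Mateo & Ravi

Sorted by start: Hannah, Ingrid, Rohan, Mateo, Ravi, Sofia, Mei.
Ingrid starts before Hannah ends → Hannah and Ingrid overlap.
Rohan starts after Hannah ends, so Hannah has no further overlaps.
Rohan starts after Ingrid ends, so Ingrid has no further overlaps.
Mateo starts after Rohan ends, so Rohan has no further overlaps.
Ravi starts before Mateo ends → Mateo and Ravi overlap.
Sofia starts after Mateo ends, so Mateo has no further overlaps.
Sofia starts exactly when Ravi ends (back-to-back, no overlap), so Ravi has no further overlaps.
Mei starts after Sofia ends.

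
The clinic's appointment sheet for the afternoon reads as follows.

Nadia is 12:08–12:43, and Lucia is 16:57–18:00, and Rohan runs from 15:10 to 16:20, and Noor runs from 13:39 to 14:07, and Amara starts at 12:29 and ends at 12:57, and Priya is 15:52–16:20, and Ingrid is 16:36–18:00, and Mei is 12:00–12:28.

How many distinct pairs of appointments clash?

4

Check each pair: they overlap iff neither finishes before the other starts.
Sorted by start: Mei, Nadia, Amara, Noor, Rohan, Priya, Ingrid, Lucia.
Nadia starts before Mei ends → Mei and Nadia overlap.
Amara starts after Mei ends — done with Mei.
Amara starts before Nadia ends → Nadia and Amara overlap.
Noor starts after Nadia ends — done with Nadia.
Noor starts after Amara ends — done with Amara.
Rohan starts after Noor ends — done with Noor.
Priya starts before Rohan ends → Rohan and Priya overlap.
Ingrid starts after Rohan ends — done with Rohan.
Ingrid starts after Priya ends — done with Priya.
Lucia starts before Ingrid ends → Ingrid and Lucia overlap.
Overlapping pairs: Amara & Nadia, Ingrid & Lucia, Mei & Nadia, Priya & Rohan — 4 in total.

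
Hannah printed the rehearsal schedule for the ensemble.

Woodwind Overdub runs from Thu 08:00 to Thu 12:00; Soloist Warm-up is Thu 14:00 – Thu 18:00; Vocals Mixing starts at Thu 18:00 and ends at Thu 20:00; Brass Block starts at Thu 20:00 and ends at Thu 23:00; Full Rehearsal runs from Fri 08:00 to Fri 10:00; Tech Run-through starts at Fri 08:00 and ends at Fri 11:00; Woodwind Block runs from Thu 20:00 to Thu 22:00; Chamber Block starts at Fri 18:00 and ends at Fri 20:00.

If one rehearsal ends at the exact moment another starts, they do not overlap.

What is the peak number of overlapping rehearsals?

2

Sort all start/end points and keep a running count:
Thu 08:00 start Woodwind Overdub → 1
Thu 12:00 end Woodwind Overdub → 0
Thu 14:00 start Soloist Warm-up → 1
Thu 18:00 end Soloist Warm-up → 0
Thu 18:00 start Vocals Mixing → 1
Thu 20:00 end Vocals Mixing → 0
Thu 20:00 start Brass Block → 1
Thu 20:00 start Woodwind Block → 2
Thu 22:00 end Woodwind Block → 1
Thu 23:00 end Brass Block → 0
Fri 08:00 start Full Rehearsal → 1
Fri 08:00 start Tech Run-through → 2
Fri 10:00 end Full Rehearsal → 1
Fri 11:00 end Tech Run-through → 0
Fri 18:00 start Chamber Block → 1
Fri 20:00 end Chamber Block → 0
Peak is 2, at Thu 20:00 (Brass Block, Woodwind Block).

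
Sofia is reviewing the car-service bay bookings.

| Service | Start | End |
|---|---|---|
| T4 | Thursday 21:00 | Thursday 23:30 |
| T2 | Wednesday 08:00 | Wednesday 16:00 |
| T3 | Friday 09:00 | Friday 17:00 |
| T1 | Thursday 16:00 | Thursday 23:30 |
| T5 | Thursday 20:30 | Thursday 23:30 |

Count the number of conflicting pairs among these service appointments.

3

Check each pair: they overlap iff neither finishes before the other starts.
Sorted by start: T2, T1, T5, T4, T3.
T1 starts after T2 ends, so nothing later overlaps T2 either.
T5 starts before T1 ends → T1 and T5 overlap.
T4 starts before T1 ends → T1 and T4 overlap.
T3 starts after T1 ends.
T4 starts before T5 ends → T5 and T4 overlap.
T3 starts after T5 ends.
T3 starts after T4 ends.
Overlapping pairs: T1 & T4, T1 & T5, T4 & T5 — 3 in total.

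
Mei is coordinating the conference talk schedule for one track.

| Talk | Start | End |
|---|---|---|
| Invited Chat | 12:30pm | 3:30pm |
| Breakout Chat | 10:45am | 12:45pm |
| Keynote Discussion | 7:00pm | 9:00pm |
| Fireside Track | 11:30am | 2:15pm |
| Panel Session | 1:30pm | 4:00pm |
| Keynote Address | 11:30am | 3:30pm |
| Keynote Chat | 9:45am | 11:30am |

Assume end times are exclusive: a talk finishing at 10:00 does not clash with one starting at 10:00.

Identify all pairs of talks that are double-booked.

Sorted by start: Keynote Chat, Breakout Chat, Fireside Track, Keynote Address, Invited Chat, Panel Session, Keynote Discussion.
Breakout Chat starts before Keynote Chat ends → Keynote Chat and Breakout Chat overlap.
Fireside Track starts exactly when Keynote Chat ends (back-to-back, no overlap) — done with Keynote Chat.
Fireside Track starts before Breakout Chat ends → Breakout Chat and Fireside Track overlap.
Keynote Address starts before Breakout Chat ends → Breakout Chat and Keynote Address overlap.
Invited Chat starts before Breakout Chat ends → Breakout Chat and Invited Chat overlap.
Panel Session starts after Breakout Chat ends — done with Breakout Chat.
Keynote Address starts before Fireside Track ends → Fireside Track and Keynote Address overlap.
Invited Chat starts before Fireside Track ends → Fireside Track and Invited Chat overlap.
Panel Session starts before Fireside Track ends → Fireside Track and Panel Session overlap.
Keynote Discussion starts after Fireside Track ends.
Invited Chat starts before Keynote Address ends → Keynote Address and Invited Chat overlap.
Panel Session starts before Keynote Address ends → Keynote Address and Panel Session overlap.
Keynote Discussion starts after Keynote Address ends.
Panel Session starts before Invited Chat ends → Invited Chat and Panel Session overlap.
Keynote Discussion starts after Invited Chat ends.
Keynote Discussion starts after Panel Session ends.

Breakout Chat & Fireside Track, Breakout Chat & Invited Chat, Breakout Chat & Keynote Address, Breakout Chat & Keynote Chat, Fireside Track & Invited Chat, Fireside Track & Keynote Address, Fireside Track & Panel Session, Invited Chat & Keynote Address, Invited Chat & Panel Session, Keynote Address & Panel Session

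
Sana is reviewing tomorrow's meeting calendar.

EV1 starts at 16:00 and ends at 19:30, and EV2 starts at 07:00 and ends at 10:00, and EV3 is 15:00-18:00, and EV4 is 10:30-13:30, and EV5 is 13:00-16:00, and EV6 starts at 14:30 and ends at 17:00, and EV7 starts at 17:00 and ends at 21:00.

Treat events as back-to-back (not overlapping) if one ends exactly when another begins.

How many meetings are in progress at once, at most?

3

Walk through starts and ends in time order (an end at T is processed before a start at T):
07:00 start EV2 → 1
10:00 end EV2 → 0
10:30 start EV4 → 1
13:00 start EV5 → 2
13:30 end EV4 → 1
14:30 start EV6 → 2
15:00 start EV3 → 3
16:00 end EV5 → 2
16:00 start EV1 → 3
17:00 end EV6 → 2
17:00 start EV7 → 3
18:00 end EV3 → 2
19:30 end EV1 → 1
21:00 end EV7 → 0
Peak is 3, at 15:00 (EV3, EV5, EV6).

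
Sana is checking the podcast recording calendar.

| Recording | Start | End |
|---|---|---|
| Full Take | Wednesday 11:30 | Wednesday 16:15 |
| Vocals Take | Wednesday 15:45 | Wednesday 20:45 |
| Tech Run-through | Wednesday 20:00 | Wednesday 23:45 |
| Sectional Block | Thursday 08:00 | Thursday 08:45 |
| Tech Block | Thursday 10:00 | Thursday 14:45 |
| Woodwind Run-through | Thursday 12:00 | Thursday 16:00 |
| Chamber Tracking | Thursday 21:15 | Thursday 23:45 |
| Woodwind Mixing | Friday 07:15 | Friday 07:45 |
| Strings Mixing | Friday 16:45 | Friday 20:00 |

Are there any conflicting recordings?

Yes

Sorted by start: Full Take, Vocals Take, Tech Run-through, Sectional Block, Tech Block, Woodwind Run-through, Chamber Tracking, Woodwind Mixing, Strings Mixing.
Vocals Take starts before Full Take ends → Full Take and Vocals Take overlap.
That's a conflict, so the schedule is not conflict-free.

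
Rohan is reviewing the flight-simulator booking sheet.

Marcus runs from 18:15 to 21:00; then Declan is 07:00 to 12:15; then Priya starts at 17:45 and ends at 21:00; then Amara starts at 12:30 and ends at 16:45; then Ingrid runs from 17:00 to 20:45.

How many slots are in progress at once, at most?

3

Walk through starts and ends in time order (an end at T is processed before a start at T):
07:00 start Declan → 1
12:15 end Declan → 0
12:30 start Amara → 1
16:45 end Amara → 0
17:00 start Ingrid → 1
17:45 start Priya → 2
18:15 start Marcus → 3
20:45 end Ingrid → 2
21:00 end Marcus → 1
21:00 end Priya → 0
Peak is 3, at 18:15 (Ingrid, Marcus, Priya).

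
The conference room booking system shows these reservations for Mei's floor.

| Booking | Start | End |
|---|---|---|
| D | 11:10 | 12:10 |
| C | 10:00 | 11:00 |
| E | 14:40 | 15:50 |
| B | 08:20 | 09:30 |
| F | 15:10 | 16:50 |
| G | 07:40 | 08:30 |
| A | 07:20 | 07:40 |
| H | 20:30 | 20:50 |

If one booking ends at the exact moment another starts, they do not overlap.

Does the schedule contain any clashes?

Sorted by start: A, G, B, C, D, E, F, H.
G starts exactly when A ends (back-to-back, no overlap); A is clear from here.
B starts before G ends → G and B overlap.
That's a conflict, so the schedule is not conflict-free.

Yes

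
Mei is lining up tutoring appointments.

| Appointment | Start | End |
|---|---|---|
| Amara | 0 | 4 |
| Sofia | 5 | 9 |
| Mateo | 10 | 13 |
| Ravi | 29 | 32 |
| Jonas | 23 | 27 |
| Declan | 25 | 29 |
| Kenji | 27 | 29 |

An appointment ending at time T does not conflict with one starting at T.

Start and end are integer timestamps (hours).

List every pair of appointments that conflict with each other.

Sorted by start: Amara, Sofia, Mateo, Jonas, Declan, Kenji, Ravi.
Sofia starts after Amara ends, so Amara has no further overlaps.
Mateo starts after Sofia ends, so Sofia has no further overlaps.
Jonas starts after Mateo ends, so Mateo has no further overlaps.
Declan starts before Jonas ends → Jonas and Declan overlap.
Kenji starts exactly when Jonas ends (back-to-back, no overlap), so Jonas has no further overlaps.
Kenji starts before Declan ends → Declan and Kenji overlap.
Ravi starts exactly when Declan ends (back-to-back, no overlap).
Ravi starts exactly when Kenji ends (back-to-back, no overlap).

Declan & Jonas, Declan & Kenji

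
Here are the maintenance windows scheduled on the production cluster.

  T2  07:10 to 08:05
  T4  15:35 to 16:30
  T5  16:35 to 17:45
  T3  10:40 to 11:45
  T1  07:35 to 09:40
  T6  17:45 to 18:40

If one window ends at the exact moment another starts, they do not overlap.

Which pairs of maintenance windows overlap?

T1 & T2

Two intervals overlap when each starts before the other ends.
Sorted by start: T2, T1, T3, T4, T5, T6.
T1 starts before T2 ends → T2 and T1 overlap.
T3 starts after T2 ends; T2 is clear from here.
T3 starts after T1 ends; T1 is clear from here.
T4 starts after T3 ends; T3 is clear from here.
T5 starts after T4 ends; T4 is clear from here.
T6 starts exactly when T5 ends (back-to-back, no overlap).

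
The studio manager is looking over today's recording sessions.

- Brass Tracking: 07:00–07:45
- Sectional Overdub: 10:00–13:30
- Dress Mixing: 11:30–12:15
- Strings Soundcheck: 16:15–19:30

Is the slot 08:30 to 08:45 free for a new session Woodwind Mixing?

Brass Tracking: ends 07:45 at or before Woodwind Mixing starts 08:30 → clear.
Sectional Overdub: starts 10:00 at or after Woodwind Mixing ends 08:45 → clear.
Dress Mixing: starts 11:30 at or after Woodwind Mixing ends 08:45 → clear.
Strings Soundcheck: starts 16:15 at or after Woodwind Mixing ends 08:45 → clear.

Yes — the slot is free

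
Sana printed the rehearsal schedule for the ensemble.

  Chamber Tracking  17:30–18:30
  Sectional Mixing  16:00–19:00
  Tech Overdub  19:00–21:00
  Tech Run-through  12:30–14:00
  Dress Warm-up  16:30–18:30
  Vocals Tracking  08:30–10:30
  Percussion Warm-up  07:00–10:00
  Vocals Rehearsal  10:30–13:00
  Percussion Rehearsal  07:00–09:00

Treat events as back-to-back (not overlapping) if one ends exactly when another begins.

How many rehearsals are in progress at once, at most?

3

Sweep the timeline, counting +1 at each start and −1 at each end (ends before starts at a tie):
07:00 start Percussion Rehearsal → 1
07:00 start Percussion Warm-up → 2
08:30 start Vocals Tracking → 3
09:00 end Percussion Rehearsal → 2
10:00 end Percussion Warm-up → 1
10:30 end Vocals Tracking → 0
10:30 start Vocals Rehearsal → 1
12:30 start Tech Run-through → 2
13:00 end Vocals Rehearsal → 1
14:00 end Tech Run-through → 0
16:00 start Sectional Mixing → 1
16:30 start Dress Warm-up → 2
17:30 start Chamber Tracking → 3
18:30 end Chamber Tracking → 2
18:30 end Dress Warm-up → 1
19:00 end Sectional Mixing → 0
19:00 start Tech Overdub → 1
21:00 end Tech Overdub → 0
Peak is 3, at 08:30 (Percussion Rehearsal, Percussion Warm-up, Vocals Tracking).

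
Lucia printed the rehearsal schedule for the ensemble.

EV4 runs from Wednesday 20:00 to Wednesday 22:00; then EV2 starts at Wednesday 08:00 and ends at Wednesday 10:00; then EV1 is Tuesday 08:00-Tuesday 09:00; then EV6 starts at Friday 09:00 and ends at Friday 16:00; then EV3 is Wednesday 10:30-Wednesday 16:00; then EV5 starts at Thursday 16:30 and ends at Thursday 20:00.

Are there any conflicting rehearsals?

Sorted by start: EV1, EV2, EV3, EV4, EV5, EV6.
EV2 starts after EV1 ends, so nothing later overlaps EV1 either.
EV3 starts after EV2 ends, so nothing later overlaps EV2 either.
EV4 starts after EV3 ends, so nothing later overlaps EV3 either.
EV5 starts after EV4 ends, so nothing later overlaps EV4 either.
EV6 starts after EV5 ends.
Every pair is clear; the schedule has no overlaps.

No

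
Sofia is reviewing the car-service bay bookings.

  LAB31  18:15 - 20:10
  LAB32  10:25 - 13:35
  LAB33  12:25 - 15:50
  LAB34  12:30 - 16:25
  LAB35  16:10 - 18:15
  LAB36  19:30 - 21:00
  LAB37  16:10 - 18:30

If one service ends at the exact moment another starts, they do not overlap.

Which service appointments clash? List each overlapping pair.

Sorted by start: LAB32, LAB33, LAB34, LAB35, LAB37, LAB31, LAB36.
LAB33 starts before LAB32 ends → LAB32 and LAB33 overlap.
LAB34 starts before LAB32 ends → LAB32 and LAB34 overlap.
LAB35 starts after LAB32 ends, so LAB32 has no further overlaps.
LAB34 starts before LAB33 ends → LAB33 and LAB34 overlap.
LAB35 starts after LAB33 ends, so LAB33 has no further overlaps.
LAB35 starts before LAB34 ends → LAB34 and LAB35 overlap.
LAB37 starts before LAB34 ends → LAB34 and LAB37 overlap.
LAB31 starts after LAB34 ends, so LAB34 has no further overlaps.
LAB37 starts before LAB35 ends → LAB35 and LAB37 overlap.
LAB31 starts exactly when LAB35 ends (back-to-back, no overlap), so LAB35 has no further overlaps.
LAB31 starts before LAB37 ends → LAB37 and LAB31 overlap.
LAB36 starts after LAB37 ends.
LAB36 starts before LAB31 ends → LAB31 and LAB36 overlap.

LAB31 & LAB36, LAB31 & LAB37, LAB32 & LAB33, LAB32 & LAB34, LAB33 & LAB34, LAB34 & LAB35, LAB34 & LAB37, LAB35 & LAB37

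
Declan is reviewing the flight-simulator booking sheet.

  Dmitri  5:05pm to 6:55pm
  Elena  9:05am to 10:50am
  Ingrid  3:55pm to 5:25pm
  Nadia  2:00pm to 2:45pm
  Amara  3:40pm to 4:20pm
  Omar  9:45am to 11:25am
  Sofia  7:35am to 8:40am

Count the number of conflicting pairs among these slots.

3

Two intervals overlap when each starts before the other ends.
Sorted by start: Sofia, Elena, Omar, Nadia, Amara, Ingrid, Dmitri.
Elena starts after Sofia ends; Sofia is clear from here.
Omar starts before Elena ends → Elena and Omar overlap.
Nadia starts after Elena ends; Elena is clear from here.
Nadia starts after Omar ends; Omar is clear from here.
Amara starts after Nadia ends; Nadia is clear from here.
Ingrid starts before Amara ends → Amara and Ingrid overlap.
Dmitri starts after Amara ends.
Dmitri starts before Ingrid ends → Ingrid and Dmitri overlap.
Overlapping pairs: Amara & Ingrid, Dmitri & Ingrid, Elena & Omar — 3 in total.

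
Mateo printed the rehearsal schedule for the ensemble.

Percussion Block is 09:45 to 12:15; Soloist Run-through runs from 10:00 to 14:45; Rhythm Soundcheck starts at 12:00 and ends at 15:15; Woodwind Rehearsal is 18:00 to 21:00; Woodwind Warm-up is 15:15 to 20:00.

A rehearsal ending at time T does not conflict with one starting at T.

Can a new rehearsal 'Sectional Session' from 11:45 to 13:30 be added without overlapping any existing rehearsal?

No — it overlaps Percussion Block, Rhythm Soundcheck, Soloist Run-through

Percussion Block: starts 09:45 before Sectional Session ends 13:30, and ends 12:15 after Sectional Session starts 11:45 → overlap.
Soloist Run-through: starts 10:00 before Sectional Session ends 13:30, and ends 14:45 after Sectional Session starts 11:45 → overlap.
Rhythm Soundcheck: starts 12:00 before Sectional Session ends 13:30, and ends 15:15 after Sectional Session starts 11:45 → overlap.
Woodwind Warm-up: starts 15:15 at or after Sectional Session ends 13:30 → clear.
Woodwind Rehearsal: starts 18:00 at or after Sectional Session ends 13:30 → clear.
Sectional Session overlaps Rhythm Soundcheck, Percussion Block, Soloist Run-through.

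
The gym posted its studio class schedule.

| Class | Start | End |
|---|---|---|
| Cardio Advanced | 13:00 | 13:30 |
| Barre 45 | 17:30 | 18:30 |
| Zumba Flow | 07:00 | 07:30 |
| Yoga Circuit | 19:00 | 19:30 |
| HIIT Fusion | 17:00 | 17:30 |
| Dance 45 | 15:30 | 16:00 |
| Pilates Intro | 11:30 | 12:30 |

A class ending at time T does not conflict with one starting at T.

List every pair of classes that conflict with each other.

Sorted by start: Zumba Flow, Pilates Intro, Cardio Advanced, Dance 45, HIIT Fusion, Barre 45, Yoga Circuit.
Pilates Intro starts after Zumba Flow ends — done with Zumba Flow.
Cardio Advanced starts after Pilates Intro ends — done with Pilates Intro.
Dance 45 starts after Cardio Advanced ends — done with Cardio Advanced.
HIIT Fusion starts after Dance 45 ends — done with Dance 45.
Barre 45 starts exactly when HIIT Fusion ends (back-to-back, no overlap) — done with HIIT Fusion.
Yoga Circuit starts after Barre 45 ends.

none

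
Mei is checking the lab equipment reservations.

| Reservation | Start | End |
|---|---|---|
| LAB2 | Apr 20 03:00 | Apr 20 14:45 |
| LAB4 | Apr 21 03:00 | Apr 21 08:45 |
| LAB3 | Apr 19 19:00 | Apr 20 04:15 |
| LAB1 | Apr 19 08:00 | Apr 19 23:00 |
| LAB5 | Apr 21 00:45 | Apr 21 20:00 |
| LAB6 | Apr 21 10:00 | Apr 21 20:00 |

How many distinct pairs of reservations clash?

4

Sorted by start: LAB1, LAB3, LAB2, LAB5, LAB4, LAB6.
LAB3 starts before LAB1 ends → LAB1 and LAB3 overlap.
LAB2 starts after LAB1 ends, so nothing later overlaps LAB1 either.
LAB2 starts before LAB3 ends → LAB3 and LAB2 overlap.
LAB5 starts after LAB3 ends, so nothing later overlaps LAB3 either.
LAB5 starts after LAB2 ends, so nothing later overlaps LAB2 either.
LAB4 starts before LAB5 ends → LAB5 and LAB4 overlap.
LAB6 starts before LAB5 ends → LAB5 and LAB6 overlap.
LAB6 starts after LAB4 ends.
Overlapping pairs: LAB1 & LAB3, LAB2 & LAB3, LAB4 & LAB5, LAB5 & LAB6 — 4 in total.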